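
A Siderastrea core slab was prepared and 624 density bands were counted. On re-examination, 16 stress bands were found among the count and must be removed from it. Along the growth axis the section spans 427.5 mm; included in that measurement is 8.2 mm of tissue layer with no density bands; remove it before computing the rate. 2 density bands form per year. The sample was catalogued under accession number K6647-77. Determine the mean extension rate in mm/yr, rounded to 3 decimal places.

1.379 mm/yr

True density band count = 624 − 16 = 608.
With 2 density bands per year, 608 / 2 = 304 years.
Removing the 8.2 mm offcut leaves 427.5 − 8.2 = 419.3 mm.
Extension rate ≈ 419.3 / 304 = 1.379 mm/yr.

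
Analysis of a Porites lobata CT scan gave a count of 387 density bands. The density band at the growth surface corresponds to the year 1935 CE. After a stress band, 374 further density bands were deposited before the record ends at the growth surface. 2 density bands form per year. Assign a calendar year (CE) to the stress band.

374 density bands post-date the stress band.
374 density bands at 2 per year is 374 / 2 = 187 years.
The density band at the growth surface is 1935 CE, so the stress band dates to 1935 − 187 = 1748 CE.

1748 CE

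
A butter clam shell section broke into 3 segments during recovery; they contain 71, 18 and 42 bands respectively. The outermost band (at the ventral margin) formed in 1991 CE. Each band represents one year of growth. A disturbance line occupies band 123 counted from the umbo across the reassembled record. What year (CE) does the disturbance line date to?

Total bands = 71 + 18 + 42 = 131.
131 − 123 = 8 bands lie beyond the disturbance line toward the ventral margin.
The band at the ventral margin is 1991 CE, so the disturbance line dates to 1991 − 8 = 1983 CE.

1983 CE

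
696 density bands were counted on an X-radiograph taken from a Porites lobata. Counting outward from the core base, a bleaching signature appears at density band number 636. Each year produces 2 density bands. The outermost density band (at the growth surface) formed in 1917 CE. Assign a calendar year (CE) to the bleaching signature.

1887 CE

696 − 636 = 60 density bands lie beyond the bleaching signature toward the growth surface.
60 density bands at 2 per year is 60 / 2 = 30 years.
1917 − 30 = 1887 CE.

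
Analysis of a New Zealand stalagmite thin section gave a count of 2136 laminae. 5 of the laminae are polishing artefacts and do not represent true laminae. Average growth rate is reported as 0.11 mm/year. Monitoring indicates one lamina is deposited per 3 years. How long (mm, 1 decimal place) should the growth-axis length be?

703.2 mm

Adjusted count: 2136 − 5 = 2131 laminae.
Multiplying by 3 years per lamina: 2131 × 3 = 6393 years.
Predicted length = 0.11 mm/year × 6393 years = 703.2 mm.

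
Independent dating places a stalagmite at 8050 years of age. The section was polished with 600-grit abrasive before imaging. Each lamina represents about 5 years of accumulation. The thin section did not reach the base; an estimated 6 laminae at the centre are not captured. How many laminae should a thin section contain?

1604 laminae

At 5 years per lamina, 8050 / 5 = 1610 laminae are expected.
Less the 6 uncaptured laminae: 1610 − 6 = 1604.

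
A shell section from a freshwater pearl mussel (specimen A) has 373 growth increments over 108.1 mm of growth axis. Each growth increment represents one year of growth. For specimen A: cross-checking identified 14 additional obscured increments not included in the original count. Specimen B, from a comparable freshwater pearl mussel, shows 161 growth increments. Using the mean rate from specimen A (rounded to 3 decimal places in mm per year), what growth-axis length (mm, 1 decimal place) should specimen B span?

Specimen A: correcting the raw count gives 373 + 14 = 387 true growth increments.
A: 108.1 mm over 387 years gives 108.1 / 387 ≈ 0.279 mm/yr.
B's length ≈ 0.279 × 161 = 44.9 mm.

44.9 mm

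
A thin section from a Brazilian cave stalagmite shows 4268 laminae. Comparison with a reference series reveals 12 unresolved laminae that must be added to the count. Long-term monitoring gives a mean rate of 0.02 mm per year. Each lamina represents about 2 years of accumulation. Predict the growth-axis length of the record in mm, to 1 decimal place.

171.2 mm

After corrections the count is 4268 + 12 = 4280 laminae.
At 2 years per lamina, 4280 × 2 = 8560 years.
Length ≈ 0.02 × 8560 = 171.2 mm.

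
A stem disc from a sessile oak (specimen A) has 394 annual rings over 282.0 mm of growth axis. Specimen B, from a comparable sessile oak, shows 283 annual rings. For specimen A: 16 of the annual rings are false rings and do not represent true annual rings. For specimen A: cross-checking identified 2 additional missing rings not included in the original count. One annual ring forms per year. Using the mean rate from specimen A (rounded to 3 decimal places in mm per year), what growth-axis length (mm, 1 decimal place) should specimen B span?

210.0 mm

Specimen A: adjusted count: 394 − 16 + 2 = 380 annual rings.
A: 282.0 mm over 380 years gives 282.0 / 380 ≈ 0.742 mm/year.
B's length ≈ 0.742 × 283 = 210.0 mm.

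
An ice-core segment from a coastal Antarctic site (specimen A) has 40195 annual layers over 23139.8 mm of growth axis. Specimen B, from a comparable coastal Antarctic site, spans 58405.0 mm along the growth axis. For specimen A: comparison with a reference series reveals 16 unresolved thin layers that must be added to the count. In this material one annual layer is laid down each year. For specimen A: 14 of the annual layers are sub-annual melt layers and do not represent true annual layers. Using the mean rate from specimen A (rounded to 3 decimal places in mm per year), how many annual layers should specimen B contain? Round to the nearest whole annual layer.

101398 annual layers

Specimen A: true annual layer count = 40195 − 14 + 16 = 40197.
A: 23139.8 mm over 40197 years gives 23139.8 / 40197 ≈ 0.576 mm per year.
Specimen B: 58405.0 mm / 0.576 mm per year = 101397.57 years ≈ 101398 annual layers.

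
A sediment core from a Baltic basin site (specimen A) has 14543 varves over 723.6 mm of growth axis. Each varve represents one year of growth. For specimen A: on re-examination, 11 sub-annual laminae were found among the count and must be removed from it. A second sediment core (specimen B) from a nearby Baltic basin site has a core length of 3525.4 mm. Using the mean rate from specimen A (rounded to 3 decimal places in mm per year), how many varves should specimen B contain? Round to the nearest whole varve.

70508 varves

Specimen A: after corrections the count is 14543 − 11 = 14532 varves.
A: Extension rate ≈ 723.6 / 14532 = 0.050 mm/year.
For B, 3525.4 / 0.050 = 70508.00 years ≈ 70508 varves.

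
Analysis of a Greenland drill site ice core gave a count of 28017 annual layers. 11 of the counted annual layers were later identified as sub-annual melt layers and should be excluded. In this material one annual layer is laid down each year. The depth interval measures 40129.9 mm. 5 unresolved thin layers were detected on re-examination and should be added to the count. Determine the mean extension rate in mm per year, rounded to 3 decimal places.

Correcting the raw count gives 28017 − 11 + 5 = 28011 true annual layers.
Mean rate = 40129.9 mm / 28011 years ≈ 1.433 mm per year.

1.433 mm per year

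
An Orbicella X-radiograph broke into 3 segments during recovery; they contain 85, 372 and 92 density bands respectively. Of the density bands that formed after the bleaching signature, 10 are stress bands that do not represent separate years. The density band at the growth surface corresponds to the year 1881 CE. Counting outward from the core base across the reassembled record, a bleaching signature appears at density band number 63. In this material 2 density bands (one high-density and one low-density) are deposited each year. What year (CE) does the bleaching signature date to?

1643 CE

Total density bands = 85 + 372 + 92 = 549.
549 − 63 = 486 density bands lie beyond the bleaching signature toward the growth surface.
Excluding 10 false density bands: 486 − 10 = 476.
With 2 density bands per year, 476 / 2 = 238 years.
The density band at the growth surface is 1881 CE, so the bleaching signature dates to 1881 − 238 = 1643 CE.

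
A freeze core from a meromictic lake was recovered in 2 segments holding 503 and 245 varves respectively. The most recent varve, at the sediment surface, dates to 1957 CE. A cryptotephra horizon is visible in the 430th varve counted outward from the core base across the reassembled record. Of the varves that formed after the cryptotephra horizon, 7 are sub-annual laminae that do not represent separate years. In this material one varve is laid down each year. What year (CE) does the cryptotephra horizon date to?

1646 CE

Total varves = 503 + 245 = 748.
The cryptotephra horizon sits at varve 430 from the core base, so 748 − 430 = 318 varves formed after it.
Removing the 7 false varves leaves 318 − 7 = 311 true varves beyond the cryptotephra horizon.
The varve at the sediment surface is 1957 CE, so the cryptotephra horizon dates to 1957 − 311 = 1646 CE.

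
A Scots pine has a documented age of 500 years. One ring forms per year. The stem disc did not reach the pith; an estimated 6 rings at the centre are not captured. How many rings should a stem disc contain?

Expected rings over 500 years: 500.
Less the 6 uncaptured rings: 500 − 6 = 494.

494 rings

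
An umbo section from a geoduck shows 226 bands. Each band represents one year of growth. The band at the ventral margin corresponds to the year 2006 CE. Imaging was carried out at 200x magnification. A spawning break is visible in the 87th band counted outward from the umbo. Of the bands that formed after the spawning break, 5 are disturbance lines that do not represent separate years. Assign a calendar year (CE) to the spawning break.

1872 CE

Between band 87 and the ventral margin there are 226 − 87 = 139 bands.
Removing the 5 false bands leaves 139 − 5 = 134 true bands beyond the spawning break.
Counting back 134 years from 2006 CE places the spawning break in 2006 − 134 = 1872 CE.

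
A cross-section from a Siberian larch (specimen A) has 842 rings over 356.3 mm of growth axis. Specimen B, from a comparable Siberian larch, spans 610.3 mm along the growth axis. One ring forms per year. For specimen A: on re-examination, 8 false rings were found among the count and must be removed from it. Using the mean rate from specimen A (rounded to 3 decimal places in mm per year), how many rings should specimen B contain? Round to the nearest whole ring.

1429 rings

Specimen A: after corrections the count is 842 − 8 = 834 rings.
A: Extension rate ≈ 356.3 / 834 = 0.427 mm per year.
For B, 610.3 / 0.427 = 1429.27 years ≈ 1429 rings.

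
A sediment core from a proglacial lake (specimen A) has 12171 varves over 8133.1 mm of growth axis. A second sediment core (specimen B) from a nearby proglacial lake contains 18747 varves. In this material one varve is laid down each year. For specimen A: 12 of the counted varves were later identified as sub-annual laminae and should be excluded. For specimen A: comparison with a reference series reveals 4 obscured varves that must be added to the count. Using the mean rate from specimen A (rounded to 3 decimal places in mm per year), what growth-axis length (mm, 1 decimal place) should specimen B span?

Specimen A: correcting the raw count gives 12171 − 12 + 4 = 12163 true varves.
A: Mean rate = 8133.1 mm / 12163 years ≈ 0.669 mm/yr.
For B, 0.669 mm/year × 18747 years = 12541.7 mm.

12541.7 mm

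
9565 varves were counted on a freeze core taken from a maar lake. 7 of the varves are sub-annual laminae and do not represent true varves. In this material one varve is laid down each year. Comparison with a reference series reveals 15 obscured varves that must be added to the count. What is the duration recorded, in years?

Adjusted count: 9565 − 7 + 15 = 9573 varves.
One varve per year makes the duration 9573 years.

9573 years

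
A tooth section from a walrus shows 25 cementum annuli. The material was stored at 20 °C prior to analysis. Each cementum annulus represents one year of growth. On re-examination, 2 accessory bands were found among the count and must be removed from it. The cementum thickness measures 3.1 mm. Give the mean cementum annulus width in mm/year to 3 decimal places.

0.135 mm/year

Correcting the raw count gives 25 − 2 = 23 true cementum annuli.
3.1 mm over 23 years gives 3.1 / 23 ≈ 0.135 mm/year.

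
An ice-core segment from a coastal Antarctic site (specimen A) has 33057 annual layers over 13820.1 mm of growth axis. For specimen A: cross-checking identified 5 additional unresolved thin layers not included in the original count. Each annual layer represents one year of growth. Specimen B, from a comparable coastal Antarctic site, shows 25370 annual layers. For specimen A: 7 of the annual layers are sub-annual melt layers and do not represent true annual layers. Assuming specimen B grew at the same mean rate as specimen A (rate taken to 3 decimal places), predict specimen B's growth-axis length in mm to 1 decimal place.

Specimen A: adjusted count: 33057 − 7 + 5 = 33055 annual layers.
A: Mean rate = 13820.1 mm / 33055 years ≈ 0.418 mm/year.
Length of B = 0.418 × 25370 = 10604.7 mm.

10604.7 mm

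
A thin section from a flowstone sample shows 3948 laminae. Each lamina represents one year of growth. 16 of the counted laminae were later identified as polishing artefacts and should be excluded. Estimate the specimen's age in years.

3932 years

Adjusted count: 3948 − 16 = 3932 laminae.
One lamina per year makes the duration 3932 years.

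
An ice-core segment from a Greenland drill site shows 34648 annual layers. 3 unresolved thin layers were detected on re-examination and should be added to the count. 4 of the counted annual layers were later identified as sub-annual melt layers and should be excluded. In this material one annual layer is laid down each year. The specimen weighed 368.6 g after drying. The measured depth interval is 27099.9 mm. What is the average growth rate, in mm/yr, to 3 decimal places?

0.782 mm/yr

True annual layer count = 34648 − 4 + 3 = 34647.
Extension rate ≈ 27099.9 / 34647 = 0.782 mm/yr.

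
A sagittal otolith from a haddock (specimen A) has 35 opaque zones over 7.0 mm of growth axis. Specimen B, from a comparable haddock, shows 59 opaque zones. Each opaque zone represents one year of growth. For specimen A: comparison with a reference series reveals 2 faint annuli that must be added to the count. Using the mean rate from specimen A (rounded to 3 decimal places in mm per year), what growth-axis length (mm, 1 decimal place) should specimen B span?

Specimen A: adjusted count: 35 + 2 = 37 opaque zones.
A: 7.0 mm over 37 years gives 7.0 / 37 ≈ 0.189 mm per year.
For B, 0.189 mm/year × 59 years = 11.2 mm.

11.2 mm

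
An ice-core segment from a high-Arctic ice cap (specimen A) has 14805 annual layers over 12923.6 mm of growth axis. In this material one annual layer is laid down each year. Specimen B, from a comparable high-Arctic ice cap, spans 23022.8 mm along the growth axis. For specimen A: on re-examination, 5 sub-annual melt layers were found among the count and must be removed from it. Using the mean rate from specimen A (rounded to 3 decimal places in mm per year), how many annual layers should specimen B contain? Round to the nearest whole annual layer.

26372 annual layers

Specimen A: true annual layer count = 14805 − 5 = 14800.
A: Mean rate = 12923.6 mm / 14800 years ≈ 0.873 mm/year.
For B, 23022.8 / 0.873 = 26372.05 years ≈ 26372 annual layers.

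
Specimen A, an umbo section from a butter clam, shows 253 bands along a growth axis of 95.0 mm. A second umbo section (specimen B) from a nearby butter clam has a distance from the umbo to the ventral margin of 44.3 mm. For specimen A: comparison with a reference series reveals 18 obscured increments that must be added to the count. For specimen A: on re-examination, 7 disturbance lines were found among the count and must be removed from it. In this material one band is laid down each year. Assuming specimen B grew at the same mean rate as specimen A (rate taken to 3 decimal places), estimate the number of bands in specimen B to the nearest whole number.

Specimen A: adjusted count: 253 − 7 + 18 = 264 bands.
A: Extension rate ≈ 95.0 / 264 = 0.360 mm/yr.
For B, 44.3 / 0.360 = 123.06 years ≈ 123 bands.

123 bands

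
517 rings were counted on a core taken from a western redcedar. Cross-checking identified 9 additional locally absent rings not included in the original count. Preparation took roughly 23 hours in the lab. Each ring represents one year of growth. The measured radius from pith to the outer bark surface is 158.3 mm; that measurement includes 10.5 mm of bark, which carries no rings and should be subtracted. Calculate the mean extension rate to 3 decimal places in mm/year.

After corrections the count is 517 + 9 = 526 rings.
Removing the 10.5 mm offcut leaves 158.3 − 10.5 = 147.8 mm.
Mean rate = 147.8 mm / 526 years ≈ 0.281 mm/year.

0.281 mm/year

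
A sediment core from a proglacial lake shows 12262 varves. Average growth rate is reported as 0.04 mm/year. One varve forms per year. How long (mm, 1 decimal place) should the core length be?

The record spans 12262 years at 0.04 mm per year.
Predicted length = 0.04 mm/year × 12262 years = 490.5 mm.

490.5 mm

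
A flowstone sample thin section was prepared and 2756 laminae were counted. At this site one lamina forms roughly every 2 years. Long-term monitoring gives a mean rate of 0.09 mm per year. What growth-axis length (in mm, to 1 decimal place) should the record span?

Multiplying by 2 years per lamina: 2756 × 2 = 5512 years.
Predicted length = 0.09 mm/year × 5512 years = 496.1 mm.

496.1 mm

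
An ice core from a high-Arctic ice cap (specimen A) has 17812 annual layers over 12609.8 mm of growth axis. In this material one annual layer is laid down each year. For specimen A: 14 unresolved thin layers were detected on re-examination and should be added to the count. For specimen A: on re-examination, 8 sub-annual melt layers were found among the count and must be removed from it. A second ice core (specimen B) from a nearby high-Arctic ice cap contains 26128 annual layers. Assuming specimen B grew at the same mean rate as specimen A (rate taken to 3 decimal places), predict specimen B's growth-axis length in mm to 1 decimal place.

18498.6 mm

Specimen A: adjusted count: 17812 − 8 + 14 = 17818 annual layers.
A: 12609.8 mm over 17818 years gives 12609.8 / 17818 ≈ 0.708 mm/yr.
Length of B = 0.708 × 26128 = 18498.6 mm.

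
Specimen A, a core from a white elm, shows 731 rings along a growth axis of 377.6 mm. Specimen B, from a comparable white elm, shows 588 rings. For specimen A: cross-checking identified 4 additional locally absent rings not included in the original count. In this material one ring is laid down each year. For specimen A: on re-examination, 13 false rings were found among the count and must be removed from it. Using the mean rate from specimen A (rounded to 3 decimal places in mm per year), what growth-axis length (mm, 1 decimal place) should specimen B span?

Specimen A: after corrections the count is 731 − 13 + 4 = 722 rings.
A: 377.6 mm over 722 years gives 377.6 / 722 ≈ 0.523 mm per year.
B's length ≈ 0.523 × 588 = 307.5 mm.

307.5 mm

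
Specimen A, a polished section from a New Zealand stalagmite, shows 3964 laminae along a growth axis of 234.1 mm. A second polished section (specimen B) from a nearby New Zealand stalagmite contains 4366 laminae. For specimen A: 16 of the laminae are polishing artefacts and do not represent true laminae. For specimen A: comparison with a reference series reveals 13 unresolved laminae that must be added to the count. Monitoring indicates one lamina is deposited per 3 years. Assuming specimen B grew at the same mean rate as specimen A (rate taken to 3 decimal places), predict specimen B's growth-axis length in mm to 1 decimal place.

262.0 mm

Specimen A: correcting the raw count gives 3964 − 16 + 13 = 3961 true laminae.
Specimen A: 3961 laminae at 3 years each span 3961 × 3 = 11883 years.
A: Mean rate = 234.1 mm / 11883 years ≈ 0.020 mm/year.
Specimen B: multiplying by 3 years per lamina: 4366 × 3 = 13098 years. B's length ≈ 0.020 × 13098 = 262.0 mm.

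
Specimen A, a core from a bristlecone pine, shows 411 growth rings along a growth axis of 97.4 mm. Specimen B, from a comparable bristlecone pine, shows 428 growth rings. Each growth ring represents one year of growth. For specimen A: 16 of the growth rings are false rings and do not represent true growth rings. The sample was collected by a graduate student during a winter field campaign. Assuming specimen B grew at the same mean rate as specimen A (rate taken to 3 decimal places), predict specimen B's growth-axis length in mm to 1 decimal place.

Specimen A: after corrections the count is 411 − 16 = 395 growth rings.
A: 97.4 mm over 395 years gives 97.4 / 395 ≈ 0.247 mm/year.
B's length ≈ 0.247 × 428 = 105.7 mm.

105.7 mm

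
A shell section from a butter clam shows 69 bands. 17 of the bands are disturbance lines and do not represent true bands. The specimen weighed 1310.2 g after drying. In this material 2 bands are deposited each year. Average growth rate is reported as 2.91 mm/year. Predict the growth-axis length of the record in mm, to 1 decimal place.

75.7 mm

After corrections the count is 69 − 17 = 52 bands.
With 2 bands per year, 52 / 2 = 26 years.
Predicted length = 2.91 mm/year × 26 years = 75.7 mm.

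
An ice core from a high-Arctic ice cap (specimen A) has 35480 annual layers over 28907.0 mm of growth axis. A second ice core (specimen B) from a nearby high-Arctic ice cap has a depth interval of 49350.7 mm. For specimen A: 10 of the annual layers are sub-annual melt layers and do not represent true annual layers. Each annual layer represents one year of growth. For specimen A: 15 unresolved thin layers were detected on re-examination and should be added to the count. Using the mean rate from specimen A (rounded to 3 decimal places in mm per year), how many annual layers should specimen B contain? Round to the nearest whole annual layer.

Specimen A: adjusted count: 35480 − 10 + 15 = 35485 annual layers.
A: 28907.0 mm over 35485 years gives 28907.0 / 35485 ≈ 0.815 mm/year.
For B, 49350.7 / 0.815 = 60553.01 years ≈ 60553 annual layers.

60553 annual layers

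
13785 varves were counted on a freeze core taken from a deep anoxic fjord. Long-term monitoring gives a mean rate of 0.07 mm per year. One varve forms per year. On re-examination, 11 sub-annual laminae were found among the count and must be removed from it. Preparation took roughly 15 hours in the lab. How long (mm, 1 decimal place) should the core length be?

Correcting the raw count gives 13785 − 11 = 13774 true varves.
13774 years at 0.07 mm/year gives 0.07 × 13774 = 964.2 mm.

964.2 mm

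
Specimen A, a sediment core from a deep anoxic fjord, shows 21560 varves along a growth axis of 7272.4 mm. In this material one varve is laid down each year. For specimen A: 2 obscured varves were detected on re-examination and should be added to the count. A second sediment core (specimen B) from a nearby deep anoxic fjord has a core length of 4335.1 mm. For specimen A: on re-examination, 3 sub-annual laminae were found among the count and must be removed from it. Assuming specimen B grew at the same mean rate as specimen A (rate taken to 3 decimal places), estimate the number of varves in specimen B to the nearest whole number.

12864 varves

Specimen A: adjusted count: 21560 − 3 + 2 = 21559 varves.
A: Extension rate ≈ 7272.4 / 21559 = 0.337 mm/year.
For B, 4335.1 / 0.337 = 12863.80 years ≈ 12864 varves.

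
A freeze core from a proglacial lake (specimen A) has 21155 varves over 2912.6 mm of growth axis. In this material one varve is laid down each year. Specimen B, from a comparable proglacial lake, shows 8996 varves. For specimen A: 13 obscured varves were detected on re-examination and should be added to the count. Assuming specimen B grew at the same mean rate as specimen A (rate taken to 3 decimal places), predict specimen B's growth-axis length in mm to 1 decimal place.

Specimen A: adjusted count: 21155 + 13 = 21168 varves.
A: Mean rate = 2912.6 mm / 21168 years ≈ 0.138 mm/year.
For B, 0.138 mm/year × 8996 years = 1241.4 mm.

1241.4 mm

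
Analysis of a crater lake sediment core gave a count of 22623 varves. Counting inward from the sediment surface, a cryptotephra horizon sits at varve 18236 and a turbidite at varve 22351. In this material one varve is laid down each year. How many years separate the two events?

The two markers are separated by 22351 − 18236 = 4115 varves.
At one varve per year, 4115 years elapsed between them.

4115 years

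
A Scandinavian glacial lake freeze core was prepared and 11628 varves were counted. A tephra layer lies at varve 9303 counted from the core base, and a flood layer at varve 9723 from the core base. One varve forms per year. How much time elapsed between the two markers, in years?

The two markers are separated by 9723 − 9303 = 420 varves.
At one varve per year, 420 years elapsed between them.

420 years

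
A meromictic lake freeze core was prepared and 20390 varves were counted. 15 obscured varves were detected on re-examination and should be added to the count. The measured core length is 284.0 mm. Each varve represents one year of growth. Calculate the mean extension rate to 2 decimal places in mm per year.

0.01 mm per year

Correcting the raw count gives 20390 + 15 = 20405 true varves.
Extension rate ≈ 284.0 / 20405 = 0.01 mm per year.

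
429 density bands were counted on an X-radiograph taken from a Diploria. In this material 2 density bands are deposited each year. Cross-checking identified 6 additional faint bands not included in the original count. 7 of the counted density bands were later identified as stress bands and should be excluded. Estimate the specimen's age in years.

214 years

After corrections the count is 429 − 7 + 6 = 428 density bands.
428 density bands at 2 per year is 428 / 2 = 214 years.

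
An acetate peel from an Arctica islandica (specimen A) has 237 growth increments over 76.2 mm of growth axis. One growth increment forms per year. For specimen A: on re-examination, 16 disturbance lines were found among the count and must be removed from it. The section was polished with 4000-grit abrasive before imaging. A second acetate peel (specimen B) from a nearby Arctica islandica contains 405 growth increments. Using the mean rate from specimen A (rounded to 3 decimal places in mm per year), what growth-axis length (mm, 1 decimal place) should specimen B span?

139.7 mm

Specimen A: after corrections the count is 237 − 16 = 221 growth increments.
A: Extension rate ≈ 76.2 / 221 = 0.345 mm/year.
Length of B = 0.345 × 405 = 139.7 mm.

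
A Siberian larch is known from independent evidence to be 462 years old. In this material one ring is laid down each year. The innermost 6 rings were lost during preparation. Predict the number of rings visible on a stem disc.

456 rings

At one ring per year, 462 years correspond to 462 rings.
Less the 6 uncaptured rings: 462 − 6 = 456.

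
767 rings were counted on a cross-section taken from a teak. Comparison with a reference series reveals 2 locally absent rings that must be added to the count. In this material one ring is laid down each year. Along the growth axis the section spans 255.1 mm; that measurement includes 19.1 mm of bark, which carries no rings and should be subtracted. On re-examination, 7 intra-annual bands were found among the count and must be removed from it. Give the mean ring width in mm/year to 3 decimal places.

0.310 mm/year

After corrections the count is 767 − 7 + 2 = 762 rings.
Removing the 19.1 mm offcut leaves 255.1 − 19.1 = 236.0 mm.
Extension rate ≈ 236.0 / 762 = 0.310 mm/year.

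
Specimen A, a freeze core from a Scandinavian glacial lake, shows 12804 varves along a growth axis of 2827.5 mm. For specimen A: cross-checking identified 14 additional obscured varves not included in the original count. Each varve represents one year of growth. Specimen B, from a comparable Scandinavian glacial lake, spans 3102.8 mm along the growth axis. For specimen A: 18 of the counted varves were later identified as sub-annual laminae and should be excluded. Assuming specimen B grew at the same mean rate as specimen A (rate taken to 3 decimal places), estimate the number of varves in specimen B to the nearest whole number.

Specimen A: correcting the raw count gives 12804 − 18 + 14 = 12800 true varves.
A: 2827.5 mm over 12800 years gives 2827.5 / 12800 ≈ 0.221 mm per year.
Specimen B: 3102.8 mm / 0.221 mm per year = 14039.82 years ≈ 14040 varves.

14040 varves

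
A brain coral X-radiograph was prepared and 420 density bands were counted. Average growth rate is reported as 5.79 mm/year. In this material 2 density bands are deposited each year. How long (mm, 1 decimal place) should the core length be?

420 density bands at 2 per year is 420 / 2 = 210 years.
Length ≈ 5.79 × 210 = 1215.9 mm.

1215.9 mm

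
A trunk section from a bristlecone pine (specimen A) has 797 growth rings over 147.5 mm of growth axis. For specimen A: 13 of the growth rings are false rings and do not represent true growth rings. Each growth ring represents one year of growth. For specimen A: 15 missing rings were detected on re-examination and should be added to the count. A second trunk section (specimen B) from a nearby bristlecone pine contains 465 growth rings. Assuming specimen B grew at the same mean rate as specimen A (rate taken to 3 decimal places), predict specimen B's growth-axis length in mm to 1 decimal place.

Specimen A: true growth ring count = 797 − 13 + 15 = 799.
A: Extension rate ≈ 147.5 / 799 = 0.185 mm per year.
B's length ≈ 0.185 × 465 = 86.0 mm.

86.0 mm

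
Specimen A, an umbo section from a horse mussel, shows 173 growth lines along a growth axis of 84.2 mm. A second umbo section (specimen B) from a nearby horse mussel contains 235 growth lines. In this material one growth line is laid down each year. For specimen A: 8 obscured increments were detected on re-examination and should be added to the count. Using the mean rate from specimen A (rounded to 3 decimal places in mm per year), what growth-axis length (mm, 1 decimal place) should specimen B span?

Specimen A: after corrections the count is 173 + 8 = 181 growth lines.
A: Mean rate = 84.2 mm / 181 years ≈ 0.465 mm/year.
B's length ≈ 0.465 × 235 = 109.3 mm.

109.3 mm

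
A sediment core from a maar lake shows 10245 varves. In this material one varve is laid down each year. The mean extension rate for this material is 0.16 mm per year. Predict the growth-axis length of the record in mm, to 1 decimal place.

1639.2 mm

The record spans 10245 years at 0.16 mm per year.
10245 years at 0.16 mm/year gives 0.16 × 10245 = 1639.2 mm.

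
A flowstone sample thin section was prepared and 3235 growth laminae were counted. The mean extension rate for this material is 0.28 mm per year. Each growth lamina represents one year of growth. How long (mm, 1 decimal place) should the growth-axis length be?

905.8 mm

The record spans 3235 years at 0.28 mm per year.
Predicted length = 0.28 mm/year × 3235 years = 905.8 mm.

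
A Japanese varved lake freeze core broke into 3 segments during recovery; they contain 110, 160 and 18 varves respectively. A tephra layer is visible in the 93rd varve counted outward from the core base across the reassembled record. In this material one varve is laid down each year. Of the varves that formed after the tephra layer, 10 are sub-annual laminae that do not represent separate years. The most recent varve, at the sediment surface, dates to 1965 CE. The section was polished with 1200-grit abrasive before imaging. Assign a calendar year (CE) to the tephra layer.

1780 CE

Total varves = 110 + 160 + 18 = 288.
Between varve 93 and the sediment surface there are 288 − 93 = 195 varves.
Removing the 10 false varves leaves 195 − 10 = 185 true varves beyond the tephra layer.
Counting back 185 years from 1965 CE places the tephra layer in 1965 − 185 = 1780 CE.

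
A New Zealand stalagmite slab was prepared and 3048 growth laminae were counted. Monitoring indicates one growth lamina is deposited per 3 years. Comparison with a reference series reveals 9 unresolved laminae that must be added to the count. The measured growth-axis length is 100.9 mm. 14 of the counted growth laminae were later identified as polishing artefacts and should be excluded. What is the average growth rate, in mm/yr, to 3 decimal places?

Correcting the raw count gives 3048 − 14 + 9 = 3043 true growth laminae.
At 3 years per growth lamina, 3043 × 3 = 9129 years.
Extension rate ≈ 100.9 / 9129 = 0.011 mm/yr.

0.011 mm/yr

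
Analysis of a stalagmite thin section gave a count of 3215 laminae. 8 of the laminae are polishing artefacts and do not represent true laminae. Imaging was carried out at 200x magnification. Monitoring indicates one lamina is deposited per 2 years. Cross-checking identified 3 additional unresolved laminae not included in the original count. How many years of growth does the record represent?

Adjusted count: 3215 − 8 + 3 = 3210 laminae.
Multiplying by 2 years per lamina: 3210 × 2 = 6420 years.

6420 yr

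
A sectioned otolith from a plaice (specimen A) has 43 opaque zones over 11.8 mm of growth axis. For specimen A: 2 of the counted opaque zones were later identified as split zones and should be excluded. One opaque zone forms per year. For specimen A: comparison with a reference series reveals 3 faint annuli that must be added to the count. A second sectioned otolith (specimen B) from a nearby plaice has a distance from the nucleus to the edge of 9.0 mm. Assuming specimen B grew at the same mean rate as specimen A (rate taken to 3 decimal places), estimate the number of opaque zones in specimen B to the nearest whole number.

Specimen A: correcting the raw count gives 43 − 2 + 3 = 44 true opaque zones.
A: Mean rate = 11.8 mm / 44 years ≈ 0.268 mm per year.
B spans 9.0 / 0.268 = 33.58 years ≈ 34 opaque zones.

34 opaque zones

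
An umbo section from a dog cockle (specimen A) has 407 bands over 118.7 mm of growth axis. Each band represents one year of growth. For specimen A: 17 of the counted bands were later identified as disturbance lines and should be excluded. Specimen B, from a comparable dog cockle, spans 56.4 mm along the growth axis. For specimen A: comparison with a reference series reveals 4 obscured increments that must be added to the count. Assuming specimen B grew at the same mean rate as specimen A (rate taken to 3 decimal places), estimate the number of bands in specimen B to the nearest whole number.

Specimen A: adjusted count: 407 − 17 + 4 = 394 bands.
A: Extension rate ≈ 118.7 / 394 = 0.301 mm per year.
B spans 56.4 / 0.301 = 187.38 years ≈ 187 bands.

187 bands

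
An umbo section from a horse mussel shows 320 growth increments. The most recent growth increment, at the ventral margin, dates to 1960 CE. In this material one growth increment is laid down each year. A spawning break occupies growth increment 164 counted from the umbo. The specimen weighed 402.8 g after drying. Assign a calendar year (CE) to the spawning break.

Between growth increment 164 and the ventral margin there are 320 − 164 = 156 growth increments.
1960 − 156 = 1804 CE.

1804 CE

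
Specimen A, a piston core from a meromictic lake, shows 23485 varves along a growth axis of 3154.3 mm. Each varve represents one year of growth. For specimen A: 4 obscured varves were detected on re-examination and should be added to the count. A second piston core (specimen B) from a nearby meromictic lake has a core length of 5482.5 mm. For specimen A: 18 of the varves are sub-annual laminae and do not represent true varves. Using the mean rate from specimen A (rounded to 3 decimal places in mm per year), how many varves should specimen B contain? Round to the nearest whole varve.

Specimen A: after corrections the count is 23485 − 18 + 4 = 23471 varves.
A: Mean rate = 3154.3 mm / 23471 years ≈ 0.134 mm/year.
Specimen B: 5482.5 mm / 0.134 mm per year = 40914.18 years ≈ 40914 varves.

40914 varves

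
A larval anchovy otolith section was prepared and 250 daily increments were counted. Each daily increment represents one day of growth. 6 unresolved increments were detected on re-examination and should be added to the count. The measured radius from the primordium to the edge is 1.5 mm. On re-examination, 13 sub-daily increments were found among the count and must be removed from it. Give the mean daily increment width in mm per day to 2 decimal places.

Adjusted count: 250 − 13 + 6 = 243 daily increments.
Mean rate = 1.5 mm / 243 days ≈ 0.01 mm per day.

0.01 mm per day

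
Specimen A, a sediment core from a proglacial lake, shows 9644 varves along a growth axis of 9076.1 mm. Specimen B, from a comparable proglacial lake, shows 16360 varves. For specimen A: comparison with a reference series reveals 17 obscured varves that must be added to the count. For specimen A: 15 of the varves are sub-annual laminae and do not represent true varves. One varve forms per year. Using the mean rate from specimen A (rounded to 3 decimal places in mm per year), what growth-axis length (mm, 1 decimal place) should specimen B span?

15394.8 mm

Specimen A: true varve count = 9644 − 15 + 17 = 9646.
A: Extension rate ≈ 9076.1 / 9646 = 0.941 mm/year.
B's length ≈ 0.941 × 16360 = 15394.8 mm.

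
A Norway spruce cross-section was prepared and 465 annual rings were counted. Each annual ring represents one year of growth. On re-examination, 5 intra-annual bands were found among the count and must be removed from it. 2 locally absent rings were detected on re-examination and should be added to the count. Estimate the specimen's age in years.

Correcting the raw count gives 465 − 5 + 2 = 462 true annual rings.
One annual ring per year makes the duration 462 years.

462 years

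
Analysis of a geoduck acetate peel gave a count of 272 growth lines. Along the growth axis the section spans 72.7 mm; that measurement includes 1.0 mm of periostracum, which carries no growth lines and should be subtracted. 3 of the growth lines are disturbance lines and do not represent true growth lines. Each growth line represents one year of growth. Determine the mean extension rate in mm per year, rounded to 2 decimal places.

Adjusted count: 272 − 3 = 269 growth lines.
Removing the 1.0 mm offcut leaves 72.7 − 1.0 = 71.7 mm.
Mean rate = 71.7 mm / 269 years ≈ 0.27 mm per year.

0.27 mm per year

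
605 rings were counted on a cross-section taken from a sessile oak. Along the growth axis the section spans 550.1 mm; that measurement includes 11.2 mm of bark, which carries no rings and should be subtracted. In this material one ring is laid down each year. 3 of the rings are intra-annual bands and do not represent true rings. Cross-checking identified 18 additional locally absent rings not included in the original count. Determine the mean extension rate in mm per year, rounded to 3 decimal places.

0.869 mm per year

Adjusted count: 605 − 3 + 18 = 620 rings.
Removing the 11.2 mm offcut leaves 550.1 − 11.2 = 538.9 mm.
Extension rate ≈ 538.9 / 620 = 0.869 mm per year.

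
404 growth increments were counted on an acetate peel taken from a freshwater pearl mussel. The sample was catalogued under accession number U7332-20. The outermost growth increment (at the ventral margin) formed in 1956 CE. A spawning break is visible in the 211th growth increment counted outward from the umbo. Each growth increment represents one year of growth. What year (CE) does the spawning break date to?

1763 CE

Between growth increment 211 and the ventral margin there are 404 − 211 = 193 growth increments.
Counting back 193 years from 1956 CE places the spawning break in 1956 − 193 = 1763 CE.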